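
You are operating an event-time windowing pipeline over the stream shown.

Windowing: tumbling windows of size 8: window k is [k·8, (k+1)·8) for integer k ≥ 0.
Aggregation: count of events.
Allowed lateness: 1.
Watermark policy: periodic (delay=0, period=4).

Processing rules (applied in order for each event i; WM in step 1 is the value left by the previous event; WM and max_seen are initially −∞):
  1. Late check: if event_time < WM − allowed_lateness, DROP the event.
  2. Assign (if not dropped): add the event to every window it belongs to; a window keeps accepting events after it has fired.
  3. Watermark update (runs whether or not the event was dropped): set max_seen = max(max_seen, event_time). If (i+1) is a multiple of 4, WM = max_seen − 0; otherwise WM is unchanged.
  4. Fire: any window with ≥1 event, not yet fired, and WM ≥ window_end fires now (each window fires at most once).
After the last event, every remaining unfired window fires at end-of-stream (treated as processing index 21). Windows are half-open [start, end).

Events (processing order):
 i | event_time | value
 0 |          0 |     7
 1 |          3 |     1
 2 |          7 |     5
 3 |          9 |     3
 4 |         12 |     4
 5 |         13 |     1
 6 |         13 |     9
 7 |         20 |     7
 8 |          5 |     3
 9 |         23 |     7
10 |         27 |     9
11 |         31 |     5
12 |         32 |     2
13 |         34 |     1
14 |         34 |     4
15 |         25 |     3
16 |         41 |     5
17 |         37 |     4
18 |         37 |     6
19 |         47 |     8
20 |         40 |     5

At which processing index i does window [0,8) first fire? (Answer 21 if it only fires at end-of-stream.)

3

i=0 t=0 v=7: → [0,8); WM=−∞
i=1 t=3 v=1: → [0,8); WM=−∞
i=2 t=7 v=5: → [0,8); WM=−∞
i=3 t=9 v=3: → [8,16); WM=9; [0,8) fires=3
i=4 t=12 v=4: → [8,16); WM=9
i=5 t=13 v=1: → [8,16); WM=9
i=6 t=13 v=9: → [8,16); WM=9
i=7 t=20 v=7: → [16,24); WM=20; [8,16) fires=4
i=8 t=5 v=3: DROP (t<20-1); WM=20
i=9 t=23 v=7: → [16,24); WM=20
i=10 t=27 v=9: → [24,32); WM=20
i=11 t=31 v=5: → [24,32); WM=31; [16,24) fires=2
i=12 t=32 v=2: → [32,40); WM=31
i=13 t=34 v=1: → [32,40); WM=31
i=14 t=34 v=4: → [32,40); WM=31
i=15 t=25 v=3: DROP (t<31-1); WM=34; [24,32) fires=2
i=16 t=41 v=5: → [40,48); WM=34
i=17 t=37 v=4: → [32,40); WM=34
i=18 t=37 v=6: → [32,40); WM=34
i=19 t=47 v=8: → [40,48); WM=47; [32,40) fires=5
i=20 t=40 v=5: DROP (t<47-1); WM=47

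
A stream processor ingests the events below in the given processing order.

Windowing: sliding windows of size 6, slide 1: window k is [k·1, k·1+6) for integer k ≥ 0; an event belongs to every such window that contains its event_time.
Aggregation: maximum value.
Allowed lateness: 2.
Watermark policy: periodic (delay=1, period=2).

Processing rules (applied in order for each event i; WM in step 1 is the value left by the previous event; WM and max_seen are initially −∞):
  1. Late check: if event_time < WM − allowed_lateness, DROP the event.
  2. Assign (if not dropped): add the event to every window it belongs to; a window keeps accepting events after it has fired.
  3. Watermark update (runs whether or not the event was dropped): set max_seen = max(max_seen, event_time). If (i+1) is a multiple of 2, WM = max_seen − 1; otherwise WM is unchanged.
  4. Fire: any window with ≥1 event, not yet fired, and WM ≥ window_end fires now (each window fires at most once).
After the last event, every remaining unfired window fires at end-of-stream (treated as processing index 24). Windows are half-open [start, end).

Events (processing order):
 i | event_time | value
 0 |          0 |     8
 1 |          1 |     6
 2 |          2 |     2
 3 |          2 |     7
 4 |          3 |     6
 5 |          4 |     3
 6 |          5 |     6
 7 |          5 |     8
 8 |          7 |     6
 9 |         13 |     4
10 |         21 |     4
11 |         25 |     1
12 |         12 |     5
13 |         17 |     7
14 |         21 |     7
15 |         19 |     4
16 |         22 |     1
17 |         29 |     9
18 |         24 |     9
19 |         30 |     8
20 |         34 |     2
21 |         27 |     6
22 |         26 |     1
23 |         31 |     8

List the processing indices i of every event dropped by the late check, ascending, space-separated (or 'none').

i=0 t=0 v=8: → [0,6); WM=−∞
i=1 t=1 v=6: → [1,7),[0,6); WM=0
i=2 t=2 v=2: → [2,8),[1,7),[0,6); WM=0
i=3 t=2 v=7: → [2,8),[1,7),[0,6); WM=1
i=4 t=3 v=6: → [3,9),[2,8),[1,7),[0,6); WM=1
i=5 t=4 v=3: → [4,10),[3,9),[2,8),[1,7),[0,6); WM=3
i=6 t=5 v=6: → [5,11),[4,10),[3,9),[2,8),[1,7),[0,6); WM=3
i=7 t=5 v=8: → [5,11),[4,10),[3,9),[2,8),[1,7),[0,6); WM=4
i=8 t=7 v=6: → [7,13),[6,12),[5,11),[4,10),[3,9),[2,8); WM=4
i=9 t=13 v=4: → [13,19),[12,18),[11,17),[10,16),[9,15),[8,14); WM=12; [0,6) fires=8 [1,7) fires=8 [2,8) fires=8 [3,9) fires=8 [4,10) fires=8 [5,11) fires=8 [6,12) fires=6
i=10 t=21 v=4: → [21,27),[20,26),[19,25),[18,24),[17,23),[16,22); WM=12
i=11 t=25 v=1: → [25,31),[24,30),[23,29),[22,28),[21,27),[20,26); WM=24; [7,13) fires=6 [8,14) fires=4 [9,15) fires=4 [10,16) fires=4 [11,17) fires=4 [12,18) fires=4 [13,19) fires=4 [16,22) fires=4 [17,23) fires=4 [18,24) fires=4
i=12 t=12 v=5: DROP (t<24-2); WM=24
i=13 t=17 v=7: DROP (t<24-2); WM=24
i=14 t=21 v=7: DROP (t<24-2); WM=24
i=15 t=19 v=4: DROP (t<24-2); WM=24
i=16 t=22 v=1: → [22,28),[21,27),[20,26),[19,25),[18,24),[17,23); WM=24
i=17 t=29 v=9: → [29,35),[28,34),[27,33),[26,32),[25,31),[24,30); WM=28; [19,25) fires=4 [20,26) fires=4 [21,27) fires=4 [22,28) fires=1
i=18 t=24 v=9: DROP (t<28-2); WM=28
i=19 t=30 v=8: → [30,36),[29,35),[28,34),[27,33),[26,32),[25,31); WM=29; [23,29) fires=1
i=20 t=34 v=2: → [34,40),[33,39),[32,38),[31,37),[30,36),[29,35); WM=29
i=21 t=27 v=6: → [27,33),[26,32),[25,31),[24,30),[23,29),[22,28); WM=33; [24,30) fires=9 [25,31) fires=9 [26,32) fires=9 [27,33) fires=9
i=22 t=26 v=1: DROP (t<33-2); WM=33
i=23 t=31 v=8: → [31,37),[30,36),[29,35),[28,34),[27,33),[26,32); WM=33

12 13 14 15 18 22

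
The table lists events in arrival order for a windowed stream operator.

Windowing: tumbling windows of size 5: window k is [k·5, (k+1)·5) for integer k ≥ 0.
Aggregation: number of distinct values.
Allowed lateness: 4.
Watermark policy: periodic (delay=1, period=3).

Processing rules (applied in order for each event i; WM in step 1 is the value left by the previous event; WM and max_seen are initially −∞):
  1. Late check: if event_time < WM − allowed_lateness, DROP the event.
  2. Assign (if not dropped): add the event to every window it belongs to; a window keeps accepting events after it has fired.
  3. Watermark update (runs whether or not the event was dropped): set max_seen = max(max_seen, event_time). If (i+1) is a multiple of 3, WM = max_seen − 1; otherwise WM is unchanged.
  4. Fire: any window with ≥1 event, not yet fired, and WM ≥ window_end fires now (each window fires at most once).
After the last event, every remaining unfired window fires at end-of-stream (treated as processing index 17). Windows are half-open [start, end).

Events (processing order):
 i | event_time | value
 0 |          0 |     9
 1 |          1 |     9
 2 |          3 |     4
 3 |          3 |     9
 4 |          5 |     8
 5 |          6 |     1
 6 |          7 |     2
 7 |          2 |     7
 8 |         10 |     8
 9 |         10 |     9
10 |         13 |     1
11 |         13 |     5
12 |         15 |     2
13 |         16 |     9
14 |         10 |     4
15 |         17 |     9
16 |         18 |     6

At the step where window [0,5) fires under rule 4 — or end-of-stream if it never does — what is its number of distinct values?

i=0 t=0 v=9: → [0,5); WM=−∞
i=1 t=1 v=9: → [0,5); WM=−∞
i=2 t=3 v=4: → [0,5); WM=2
i=3 t=3 v=9: → [0,5); WM=2
i=4 t=5 v=8: → [5,10); WM=2
i=5 t=6 v=1: → [5,10); WM=5; [0,5) fires=2
i=6 t=7 v=2: → [5,10); WM=5
i=7 t=2 v=7: → [0,5); WM=5
i=8 t=10 v=8: → [10,15); WM=9
i=9 t=10 v=9: → [10,15); WM=9
i=10 t=13 v=1: → [10,15); WM=9
i=11 t=13 v=5: → [10,15); WM=12; [5,10) fires=3
i=12 t=15 v=2: → [15,20); WM=12
i=13 t=16 v=9: → [15,20); WM=12
i=14 t=10 v=4: → [10,15); WM=15; [10,15) fires=5
i=15 t=17 v=9: → [15,20); WM=15
i=16 t=18 v=6: → [15,20); WM=15

2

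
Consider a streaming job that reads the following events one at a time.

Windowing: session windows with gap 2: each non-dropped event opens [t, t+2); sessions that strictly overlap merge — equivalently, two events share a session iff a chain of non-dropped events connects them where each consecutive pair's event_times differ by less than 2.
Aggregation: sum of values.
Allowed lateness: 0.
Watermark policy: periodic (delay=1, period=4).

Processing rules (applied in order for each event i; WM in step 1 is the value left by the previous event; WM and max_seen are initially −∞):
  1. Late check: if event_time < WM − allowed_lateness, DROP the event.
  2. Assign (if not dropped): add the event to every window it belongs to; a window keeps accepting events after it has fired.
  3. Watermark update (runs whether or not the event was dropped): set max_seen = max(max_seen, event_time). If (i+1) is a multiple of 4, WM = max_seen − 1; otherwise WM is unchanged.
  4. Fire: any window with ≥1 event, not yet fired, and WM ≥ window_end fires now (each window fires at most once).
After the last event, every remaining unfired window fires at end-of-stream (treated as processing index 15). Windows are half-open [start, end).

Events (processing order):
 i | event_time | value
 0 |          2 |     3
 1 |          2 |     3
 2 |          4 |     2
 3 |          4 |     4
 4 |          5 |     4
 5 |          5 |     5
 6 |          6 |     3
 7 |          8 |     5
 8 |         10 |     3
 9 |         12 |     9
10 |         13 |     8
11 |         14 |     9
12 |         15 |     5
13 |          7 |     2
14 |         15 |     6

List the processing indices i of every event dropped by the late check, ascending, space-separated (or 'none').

i=0 t=2 v=3: → [2,4); WM=−∞
i=1 t=2 v=3: → [2,4); WM=−∞
i=2 t=4 v=2: → [4,6); WM=−∞
i=3 t=4 v=4: → [4,6); WM=3
i=4 t=5 v=4: → [4,7); WM=3
i=5 t=5 v=5: → [4,7); WM=3
i=6 t=6 v=3: → [4,8); WM=3
i=7 t=8 v=5: → [8,10); WM=7
i=8 t=10 v=3: → [10,12); WM=7
i=9 t=12 v=9: → [12,14); WM=7
i=10 t=13 v=8: → [12,15); WM=7
i=11 t=14 v=9: → [12,16); WM=13
i=12 t=15 v=5: → [12,17); WM=13
i=13 t=7 v=2: DROP (t<13-0); WM=13
i=14 t=15 v=6: → [12,17); WM=13

13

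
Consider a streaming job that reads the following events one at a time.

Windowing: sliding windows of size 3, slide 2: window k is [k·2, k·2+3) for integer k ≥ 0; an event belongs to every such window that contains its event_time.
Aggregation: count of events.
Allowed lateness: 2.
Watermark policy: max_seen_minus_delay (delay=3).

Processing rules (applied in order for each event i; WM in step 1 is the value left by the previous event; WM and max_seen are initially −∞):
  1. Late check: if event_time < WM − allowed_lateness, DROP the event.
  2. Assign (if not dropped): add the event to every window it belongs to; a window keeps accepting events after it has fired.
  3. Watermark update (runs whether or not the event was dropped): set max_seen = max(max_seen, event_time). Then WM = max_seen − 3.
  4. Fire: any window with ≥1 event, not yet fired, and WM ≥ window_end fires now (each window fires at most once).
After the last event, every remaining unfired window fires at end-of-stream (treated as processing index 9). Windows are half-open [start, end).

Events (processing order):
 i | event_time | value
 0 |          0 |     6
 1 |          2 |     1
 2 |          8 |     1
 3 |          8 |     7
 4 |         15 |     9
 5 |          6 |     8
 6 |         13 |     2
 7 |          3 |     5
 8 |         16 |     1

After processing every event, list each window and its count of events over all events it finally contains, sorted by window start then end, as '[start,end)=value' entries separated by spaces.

[0,3)=2 [2,5)=1 [6,9)=2 [8,11)=2 [12,15)=1 [14,17)=2 [16,19)=1

i=0 t=0 v=6: → [0,3); WM=-3
i=1 t=2 v=1: → [2,5),[0,3); WM=-1
i=2 t=8 v=1: → [8,11),[6,9); WM=5; [0,3) fires=2 [2,5) fires=1
i=3 t=8 v=7: → [8,11),[6,9); WM=5
i=4 t=15 v=9: → [14,17); WM=12; [6,9) fires=2 [8,11) fires=2
i=5 t=6 v=8: DROP (t<12-2); WM=12
i=6 t=13 v=2: → [12,15); WM=12
i=7 t=3 v=5: DROP (t<12-2); WM=12
i=8 t=16 v=1: → [16,19),[14,17); WM=13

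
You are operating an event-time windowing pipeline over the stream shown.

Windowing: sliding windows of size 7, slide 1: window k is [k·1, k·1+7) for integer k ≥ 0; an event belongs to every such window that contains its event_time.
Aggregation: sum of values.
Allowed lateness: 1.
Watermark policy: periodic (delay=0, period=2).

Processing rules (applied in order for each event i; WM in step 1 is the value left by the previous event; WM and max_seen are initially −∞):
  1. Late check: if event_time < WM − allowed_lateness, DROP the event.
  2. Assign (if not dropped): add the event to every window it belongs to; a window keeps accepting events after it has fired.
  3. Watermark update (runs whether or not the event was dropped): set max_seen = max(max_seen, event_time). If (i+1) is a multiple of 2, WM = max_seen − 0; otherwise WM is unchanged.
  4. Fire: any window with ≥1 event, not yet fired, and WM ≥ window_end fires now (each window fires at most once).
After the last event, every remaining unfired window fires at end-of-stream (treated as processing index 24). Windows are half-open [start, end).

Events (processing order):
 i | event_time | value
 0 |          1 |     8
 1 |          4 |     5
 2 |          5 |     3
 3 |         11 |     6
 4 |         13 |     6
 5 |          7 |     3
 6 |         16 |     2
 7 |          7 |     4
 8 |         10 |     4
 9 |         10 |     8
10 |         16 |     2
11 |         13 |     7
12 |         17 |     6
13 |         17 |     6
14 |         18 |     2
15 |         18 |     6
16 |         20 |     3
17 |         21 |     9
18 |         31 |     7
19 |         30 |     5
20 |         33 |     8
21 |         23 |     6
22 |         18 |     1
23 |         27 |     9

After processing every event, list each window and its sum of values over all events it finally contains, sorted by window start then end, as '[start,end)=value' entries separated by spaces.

i=0 t=1 v=8: → [1,8),[0,7); WM=−∞
i=1 t=4 v=5: → [4,11),[3,10),[2,9),[1,8),[0,7); WM=4
i=2 t=5 v=3: → [5,12),[4,11),[3,10),[2,9),[1,8),[0,7); WM=4
i=3 t=11 v=6: → [11,18),[10,17),[9,16),[8,15),[7,14),[6,13),[5,12); WM=11; [0,7) fires=16 [1,8) fires=16 [2,9) fires=8 [3,10) fires=8 [4,11) fires=8
i=4 t=13 v=6: → [13,20),[12,19),[11,18),[10,17),[9,16),[8,15),[7,14); WM=11
i=5 t=7 v=3: DROP (t<11-1); WM=13; [5,12) fires=9 [6,13) fires=6
i=6 t=16 v=2: → [16,23),[15,22),[14,21),[13,20),[12,19),[11,18),[10,17); WM=13
i=7 t=7 v=4: DROP (t<13-1); WM=16; [7,14) fires=12 [8,15) fires=12 [9,16) fires=12
i=8 t=10 v=4: DROP (t<16-1); WM=16
i=9 t=10 v=8: DROP (t<16-1); WM=16
i=10 t=16 v=2: → [16,23),[15,22),[14,21),[13,20),[12,19),[11,18),[10,17); WM=16
i=11 t=13 v=7: DROP (t<16-1); WM=16
i=12 t=17 v=6: → [17,24),[16,23),[15,22),[14,21),[13,20),[12,19),[11,18); WM=16
i=13 t=17 v=6: → [17,24),[16,23),[15,22),[14,21),[13,20),[12,19),[11,18); WM=17; [10,17) fires=16
i=14 t=18 v=2: → [18,25),[17,24),[16,23),[15,22),[14,21),[13,20),[12,19); WM=17
i=15 t=18 v=6: → [18,25),[17,24),[16,23),[15,22),[14,21),[13,20),[12,19); WM=18; [11,18) fires=28
i=16 t=20 v=3: → [20,27),[19,26),[18,25),[17,24),[16,23),[15,22),[14,21); WM=18
i=17 t=21 v=9: → [21,28),[20,27),[19,26),[18,25),[17,24),[16,23),[15,22); WM=21; [12,19) fires=30 [13,20) fires=30 [14,21) fires=27
i=18 t=31 v=7: → [31,38),[30,37),[29,36),[28,35),[27,34),[26,33),[25,32); WM=21
i=19 t=30 v=5: → [30,37),[29,36),[28,35),[27,34),[26,33),[25,32),[24,31); WM=31; [15,22) fires=36 [16,23) fires=36 [17,24) fires=32 [18,25) fires=20 [19,26) fires=12 [20,27) fires=12 [21,28) fires=9 [24,31) fires=5
i=20 t=33 v=8: → [33,40),[32,39),[31,38),[30,37),[29,36),[28,35),[27,34); WM=31
i=21 t=23 v=6: DROP (t<31-1); WM=33; [25,32) fires=12 [26,33) fires=12
i=22 t=18 v=1: DROP (t<33-1); WM=33
i=23 t=27 v=9: DROP (t<33-1); WM=33

[0,7)=16 [1,8)=16 [2,9)=8 [3,10)=8 [4,11)=8 [5,12)=9 [6,13)=6 [7,14)=12 [8,15)=12 [9,16)=12 [10,17)=16 [11,18)=28 [12,19)=30 [13,20)=30 [14,21)=27 [15,22)=36 [16,23)=36 [17,24)=32 [18,25)=20 [19,26)=12 [20,27)=12 [21,28)=9 [24,31)=5 [25,32)=12 [26,33)=12 [27,34)=20 [28,35)=20 [29,36)=20 [30,37)=20 [31,38)=15 [32,39)=8 [33,40)=8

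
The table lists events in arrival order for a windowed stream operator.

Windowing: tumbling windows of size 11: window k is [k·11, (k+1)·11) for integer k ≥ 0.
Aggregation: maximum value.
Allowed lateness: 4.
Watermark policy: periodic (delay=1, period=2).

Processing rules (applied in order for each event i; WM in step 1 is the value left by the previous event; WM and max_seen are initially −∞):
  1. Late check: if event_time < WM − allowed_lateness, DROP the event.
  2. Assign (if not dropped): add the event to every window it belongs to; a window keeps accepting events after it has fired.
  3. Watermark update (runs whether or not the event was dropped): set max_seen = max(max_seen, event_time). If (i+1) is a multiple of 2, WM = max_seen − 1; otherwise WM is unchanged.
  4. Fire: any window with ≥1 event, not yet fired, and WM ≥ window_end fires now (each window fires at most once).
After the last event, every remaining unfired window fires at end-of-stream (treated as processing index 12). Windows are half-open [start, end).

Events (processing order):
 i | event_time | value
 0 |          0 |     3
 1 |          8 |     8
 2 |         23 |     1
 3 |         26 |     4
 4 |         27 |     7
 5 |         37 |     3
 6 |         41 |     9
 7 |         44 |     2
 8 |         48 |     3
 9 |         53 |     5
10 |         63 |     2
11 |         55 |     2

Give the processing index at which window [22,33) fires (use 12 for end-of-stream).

i=0 t=0 v=3: → [0,11); WM=−∞
i=1 t=8 v=8: → [0,11); WM=7
i=2 t=23 v=1: → [22,33); WM=7
i=3 t=26 v=4: → [22,33); WM=25; [0,11) fires=8
i=4 t=27 v=7: → [22,33); WM=25
i=5 t=37 v=3: → [33,44); WM=36; [22,33) fires=7
i=6 t=41 v=9: → [33,44); WM=36
i=7 t=44 v=2: → [44,55); WM=43
i=8 t=48 v=3: → [44,55); WM=43
i=9 t=53 v=5: → [44,55); WM=52; [33,44) fires=9
i=10 t=63 v=2: → [55,66); WM=52
i=11 t=55 v=2: → [55,66); WM=62; [44,55) fires=5

5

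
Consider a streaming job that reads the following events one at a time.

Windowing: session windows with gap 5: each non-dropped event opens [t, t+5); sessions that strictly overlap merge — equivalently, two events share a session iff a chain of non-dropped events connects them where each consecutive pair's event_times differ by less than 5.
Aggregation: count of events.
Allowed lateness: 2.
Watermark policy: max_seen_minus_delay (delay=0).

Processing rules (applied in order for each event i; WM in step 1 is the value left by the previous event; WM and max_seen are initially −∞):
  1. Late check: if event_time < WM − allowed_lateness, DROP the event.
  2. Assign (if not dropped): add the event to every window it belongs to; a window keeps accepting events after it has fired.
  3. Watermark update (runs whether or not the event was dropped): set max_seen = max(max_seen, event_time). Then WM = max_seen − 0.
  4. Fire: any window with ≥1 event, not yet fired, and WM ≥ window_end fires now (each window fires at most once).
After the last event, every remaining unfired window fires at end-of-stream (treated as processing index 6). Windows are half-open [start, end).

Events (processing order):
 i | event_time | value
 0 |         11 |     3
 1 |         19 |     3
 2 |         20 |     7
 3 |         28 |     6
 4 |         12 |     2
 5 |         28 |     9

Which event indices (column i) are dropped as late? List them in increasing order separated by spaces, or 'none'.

4

i=0 t=11 v=3: → [11,16); WM=11
i=1 t=19 v=3: → [19,24); WM=19
i=2 t=20 v=7: → [19,25); WM=20
i=3 t=28 v=6: → [28,33); WM=28
i=4 t=12 v=2: DROP (t<28-2); WM=28
i=5 t=28 v=9: → [28,33); WM=28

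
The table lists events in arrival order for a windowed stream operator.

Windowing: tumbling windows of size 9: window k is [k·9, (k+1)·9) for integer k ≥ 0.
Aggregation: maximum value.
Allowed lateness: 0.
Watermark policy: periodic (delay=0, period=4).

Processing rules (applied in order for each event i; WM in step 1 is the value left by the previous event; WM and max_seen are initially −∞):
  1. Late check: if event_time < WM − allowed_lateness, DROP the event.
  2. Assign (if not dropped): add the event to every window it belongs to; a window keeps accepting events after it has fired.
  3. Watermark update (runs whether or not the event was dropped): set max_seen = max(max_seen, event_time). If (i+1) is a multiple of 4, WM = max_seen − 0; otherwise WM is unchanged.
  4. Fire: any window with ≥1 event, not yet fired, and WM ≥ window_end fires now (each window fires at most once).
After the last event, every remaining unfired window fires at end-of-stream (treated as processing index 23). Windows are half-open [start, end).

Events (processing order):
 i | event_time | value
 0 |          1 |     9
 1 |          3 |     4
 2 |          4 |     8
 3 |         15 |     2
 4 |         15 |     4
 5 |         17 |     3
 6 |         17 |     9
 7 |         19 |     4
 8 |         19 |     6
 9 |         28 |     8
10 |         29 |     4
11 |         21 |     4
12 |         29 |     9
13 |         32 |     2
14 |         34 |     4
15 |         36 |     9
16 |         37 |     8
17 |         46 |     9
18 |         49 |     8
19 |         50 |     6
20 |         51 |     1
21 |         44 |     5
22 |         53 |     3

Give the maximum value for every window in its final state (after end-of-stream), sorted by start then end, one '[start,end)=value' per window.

[0,9)=9 [9,18)=9 [18,27)=6 [27,36)=9 [36,45)=9 [45,54)=9

i=0 t=1 v=9: → [0,9); WM=−∞
i=1 t=3 v=4: → [0,9); WM=−∞
i=2 t=4 v=8: → [0,9); WM=−∞
i=3 t=15 v=2: → [9,18); WM=15; [0,9) fires=9
i=4 t=15 v=4: → [9,18); WM=15
i=5 t=17 v=3: → [9,18); WM=15
i=6 t=17 v=9: → [9,18); WM=15
i=7 t=19 v=4: → [18,27); WM=19; [9,18) fires=9
i=8 t=19 v=6: → [18,27); WM=19
i=9 t=28 v=8: → [27,36); WM=19
i=10 t=29 v=4: → [27,36); WM=19
i=11 t=21 v=4: → [18,27); WM=29; [18,27) fires=6
i=12 t=29 v=9: → [27,36); WM=29
i=13 t=32 v=2: → [27,36); WM=29
i=14 t=34 v=4: → [27,36); WM=29
i=15 t=36 v=9: → [36,45); WM=36; [27,36) fires=9
i=16 t=37 v=8: → [36,45); WM=36
i=17 t=46 v=9: → [45,54); WM=36
i=18 t=49 v=8: → [45,54); WM=36
i=19 t=50 v=6: → [45,54); WM=50; [36,45) fires=9
i=20 t=51 v=1: → [45,54); WM=50
i=21 t=44 v=5: DROP (t<50-0); WM=50
i=22 t=53 v=3: → [45,54); WM=50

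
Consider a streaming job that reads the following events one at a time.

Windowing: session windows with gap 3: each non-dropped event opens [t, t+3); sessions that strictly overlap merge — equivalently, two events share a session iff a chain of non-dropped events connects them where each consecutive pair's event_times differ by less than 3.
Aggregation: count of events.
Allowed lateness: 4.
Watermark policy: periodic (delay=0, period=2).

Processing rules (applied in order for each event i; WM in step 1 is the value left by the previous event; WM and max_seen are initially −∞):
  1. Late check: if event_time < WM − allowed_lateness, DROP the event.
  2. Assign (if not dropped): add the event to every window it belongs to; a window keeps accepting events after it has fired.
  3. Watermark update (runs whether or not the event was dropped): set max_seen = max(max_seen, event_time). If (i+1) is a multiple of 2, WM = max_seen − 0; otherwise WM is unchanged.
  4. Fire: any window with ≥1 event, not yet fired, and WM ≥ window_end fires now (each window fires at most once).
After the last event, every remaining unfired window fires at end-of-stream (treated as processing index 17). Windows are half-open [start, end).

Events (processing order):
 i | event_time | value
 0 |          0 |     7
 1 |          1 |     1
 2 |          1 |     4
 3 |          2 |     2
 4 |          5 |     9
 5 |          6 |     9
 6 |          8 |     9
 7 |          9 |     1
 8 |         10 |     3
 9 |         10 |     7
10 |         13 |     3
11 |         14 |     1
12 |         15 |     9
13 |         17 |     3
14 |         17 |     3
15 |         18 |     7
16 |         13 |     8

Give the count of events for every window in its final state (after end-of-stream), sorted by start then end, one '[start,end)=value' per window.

[0,5)=4 [5,13)=6 [13,21)=6

i=0 t=0 v=7: → [0,3); WM=−∞
i=1 t=1 v=1: → [0,4); WM=1
i=2 t=1 v=4: → [0,4); WM=1
i=3 t=2 v=2: → [0,5); WM=2
i=4 t=5 v=9: → [5,8); WM=2
i=5 t=6 v=9: → [5,9); WM=6
i=6 t=8 v=9: → [5,11); WM=6
i=7 t=9 v=1: → [5,12); WM=9
i=8 t=10 v=3: → [5,13); WM=9
i=9 t=10 v=7: → [5,13); WM=10
i=10 t=13 v=3: → [13,16); WM=10
i=11 t=14 v=1: → [13,17); WM=14
i=12 t=15 v=9: → [13,18); WM=14
i=13 t=17 v=3: → [13,20); WM=17
i=14 t=17 v=3: → [13,20); WM=17
i=15 t=18 v=7: → [13,21); WM=18
i=16 t=13 v=8: DROP (t<18-4); WM=18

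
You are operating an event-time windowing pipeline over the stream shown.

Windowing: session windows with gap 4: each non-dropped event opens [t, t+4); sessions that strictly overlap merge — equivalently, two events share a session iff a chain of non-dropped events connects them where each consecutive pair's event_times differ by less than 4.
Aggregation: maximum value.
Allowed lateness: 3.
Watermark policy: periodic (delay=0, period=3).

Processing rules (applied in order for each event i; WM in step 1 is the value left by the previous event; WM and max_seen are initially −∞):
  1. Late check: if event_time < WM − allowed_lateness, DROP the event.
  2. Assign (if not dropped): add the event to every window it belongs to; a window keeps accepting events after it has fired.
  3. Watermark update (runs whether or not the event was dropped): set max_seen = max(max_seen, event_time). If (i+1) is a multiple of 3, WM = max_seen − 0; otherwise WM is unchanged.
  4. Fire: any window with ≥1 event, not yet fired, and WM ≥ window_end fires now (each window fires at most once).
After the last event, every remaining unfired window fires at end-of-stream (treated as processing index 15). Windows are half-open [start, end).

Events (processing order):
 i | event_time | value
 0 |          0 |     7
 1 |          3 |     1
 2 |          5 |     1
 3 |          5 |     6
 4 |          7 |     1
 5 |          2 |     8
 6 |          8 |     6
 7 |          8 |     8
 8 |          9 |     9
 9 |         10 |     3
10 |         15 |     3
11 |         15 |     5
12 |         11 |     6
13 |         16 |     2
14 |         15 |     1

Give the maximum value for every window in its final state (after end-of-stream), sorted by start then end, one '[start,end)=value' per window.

i=0 t=0 v=7: → [0,4); WM=−∞
i=1 t=3 v=1: → [0,7); WM=−∞
i=2 t=5 v=1: → [0,9); WM=5
i=3 t=5 v=6: → [0,9); WM=5
i=4 t=7 v=1: → [0,11); WM=5
i=5 t=2 v=8: → [0,11); WM=7
i=6 t=8 v=6: → [0,12); WM=7
i=7 t=8 v=8: → [0,12); WM=7
i=8 t=9 v=9: → [0,13); WM=9
i=9 t=10 v=3: → [0,14); WM=9
i=10 t=15 v=3: → [15,19); WM=9
i=11 t=15 v=5: → [15,19); WM=15
i=12 t=11 v=6: DROP (t<15-3); WM=15
i=13 t=16 v=2: → [15,20); WM=15
i=14 t=15 v=1: → [15,20); WM=16

[0,14)=9 [15,20)=5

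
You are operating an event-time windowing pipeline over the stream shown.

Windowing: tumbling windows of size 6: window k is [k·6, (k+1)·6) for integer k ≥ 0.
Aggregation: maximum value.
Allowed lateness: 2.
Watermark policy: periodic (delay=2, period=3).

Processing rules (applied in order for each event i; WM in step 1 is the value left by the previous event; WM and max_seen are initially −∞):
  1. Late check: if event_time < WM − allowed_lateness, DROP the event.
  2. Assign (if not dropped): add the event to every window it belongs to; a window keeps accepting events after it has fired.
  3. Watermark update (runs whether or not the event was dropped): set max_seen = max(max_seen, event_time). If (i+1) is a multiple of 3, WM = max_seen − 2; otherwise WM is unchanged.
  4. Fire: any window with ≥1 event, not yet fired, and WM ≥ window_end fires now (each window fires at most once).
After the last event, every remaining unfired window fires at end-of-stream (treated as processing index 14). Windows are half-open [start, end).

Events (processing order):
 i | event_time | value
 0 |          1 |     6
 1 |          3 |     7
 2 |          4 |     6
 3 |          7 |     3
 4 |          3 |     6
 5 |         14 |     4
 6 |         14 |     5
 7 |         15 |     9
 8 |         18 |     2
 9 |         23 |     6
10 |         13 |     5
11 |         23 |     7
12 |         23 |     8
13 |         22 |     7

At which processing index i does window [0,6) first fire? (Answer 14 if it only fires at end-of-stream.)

5

i=0 t=1 v=6: → [0,6); WM=−∞
i=1 t=3 v=7: → [0,6); WM=−∞
i=2 t=4 v=6: → [0,6); WM=2
i=3 t=7 v=3: → [6,12); WM=2
i=4 t=3 v=6: → [0,6); WM=2
i=5 t=14 v=4: → [12,18); WM=12; [0,6) fires=7 [6,12) fires=3
i=6 t=14 v=5: → [12,18); WM=12
i=7 t=15 v=9: → [12,18); WM=12
i=8 t=18 v=2: → [18,24); WM=16
i=9 t=23 v=6: → [18,24); WM=16
i=10 t=13 v=5: DROP (t<16-2); WM=16
i=11 t=23 v=7: → [18,24); WM=21; [12,18) fires=9
i=12 t=23 v=8: → [18,24); WM=21
i=13 t=22 v=7: → [18,24); WM=21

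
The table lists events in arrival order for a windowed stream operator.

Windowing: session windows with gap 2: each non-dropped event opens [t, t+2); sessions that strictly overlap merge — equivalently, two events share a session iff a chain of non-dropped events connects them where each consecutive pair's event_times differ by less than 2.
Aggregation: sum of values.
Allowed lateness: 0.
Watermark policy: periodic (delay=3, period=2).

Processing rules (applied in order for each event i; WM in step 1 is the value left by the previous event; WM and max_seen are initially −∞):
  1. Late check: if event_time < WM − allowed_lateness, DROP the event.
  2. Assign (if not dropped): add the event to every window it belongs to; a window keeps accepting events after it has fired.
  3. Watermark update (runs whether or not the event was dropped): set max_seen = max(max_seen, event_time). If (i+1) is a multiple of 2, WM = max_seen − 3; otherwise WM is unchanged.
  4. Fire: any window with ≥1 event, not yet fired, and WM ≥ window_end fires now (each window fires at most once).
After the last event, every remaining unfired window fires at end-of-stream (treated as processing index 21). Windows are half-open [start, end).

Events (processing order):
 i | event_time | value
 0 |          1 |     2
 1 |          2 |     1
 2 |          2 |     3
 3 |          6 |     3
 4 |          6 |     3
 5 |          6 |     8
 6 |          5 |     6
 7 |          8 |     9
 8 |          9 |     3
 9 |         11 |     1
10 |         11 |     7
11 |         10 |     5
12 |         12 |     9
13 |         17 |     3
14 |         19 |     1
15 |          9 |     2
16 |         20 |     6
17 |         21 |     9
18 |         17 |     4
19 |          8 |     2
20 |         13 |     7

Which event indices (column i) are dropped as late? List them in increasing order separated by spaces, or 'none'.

15 18 19 20

i=0 t=1 v=2: → [1,3); WM=−∞
i=1 t=2 v=1: → [1,4); WM=-1
i=2 t=2 v=3: → [1,4); WM=-1
i=3 t=6 v=3: → [6,8); WM=3
i=4 t=6 v=3: → [6,8); WM=3
i=5 t=6 v=8: → [6,8); WM=3
i=6 t=5 v=6: → [5,8); WM=3
i=7 t=8 v=9: → [8,10); WM=5
i=8 t=9 v=3: → [8,11); WM=5
i=9 t=11 v=1: → [11,13); WM=8
i=10 t=11 v=7: → [11,13); WM=8
i=11 t=10 v=5: → [8,13); WM=8
i=12 t=12 v=9: → [8,14); WM=8
i=13 t=17 v=3: → [17,19); WM=14
i=14 t=19 v=1: → [19,21); WM=14
i=15 t=9 v=2: DROP (t<14-0); WM=16
i=16 t=20 v=6: → [19,22); WM=16
i=17 t=21 v=9: → [19,23); WM=18
i=18 t=17 v=4: DROP (t<18-0); WM=18
i=19 t=8 v=2: DROP (t<18-0); WM=18
i=20 t=13 v=7: DROP (t<18-0); WM=18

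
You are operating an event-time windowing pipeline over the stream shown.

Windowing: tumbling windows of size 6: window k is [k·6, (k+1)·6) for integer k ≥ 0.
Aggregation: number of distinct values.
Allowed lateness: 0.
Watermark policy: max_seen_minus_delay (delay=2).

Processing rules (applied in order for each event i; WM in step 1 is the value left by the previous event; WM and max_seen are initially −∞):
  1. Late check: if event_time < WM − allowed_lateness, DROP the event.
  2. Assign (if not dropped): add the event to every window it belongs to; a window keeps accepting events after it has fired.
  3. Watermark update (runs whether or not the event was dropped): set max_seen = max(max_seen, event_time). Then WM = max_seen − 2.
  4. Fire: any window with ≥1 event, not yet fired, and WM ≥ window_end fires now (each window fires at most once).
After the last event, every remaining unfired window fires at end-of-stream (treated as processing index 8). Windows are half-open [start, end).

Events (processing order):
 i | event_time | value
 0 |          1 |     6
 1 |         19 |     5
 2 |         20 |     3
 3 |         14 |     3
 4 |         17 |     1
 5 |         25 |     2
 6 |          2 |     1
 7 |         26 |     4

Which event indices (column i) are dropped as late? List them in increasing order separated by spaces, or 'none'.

3 4 6

i=0 t=1 v=6: → [0,6); WM=-1
i=1 t=19 v=5: → [18,24); WM=17; [0,6) fires=1
i=2 t=20 v=3: → [18,24); WM=18
i=3 t=14 v=3: DROP (t<18-0); WM=18
i=4 t=17 v=1: DROP (t<18-0); WM=18
i=5 t=25 v=2: → [24,30); WM=23
i=6 t=2 v=1: DROP (t<23-0); WM=23
i=7 t=26 v=4: → [24,30); WM=24; [18,24) fires=2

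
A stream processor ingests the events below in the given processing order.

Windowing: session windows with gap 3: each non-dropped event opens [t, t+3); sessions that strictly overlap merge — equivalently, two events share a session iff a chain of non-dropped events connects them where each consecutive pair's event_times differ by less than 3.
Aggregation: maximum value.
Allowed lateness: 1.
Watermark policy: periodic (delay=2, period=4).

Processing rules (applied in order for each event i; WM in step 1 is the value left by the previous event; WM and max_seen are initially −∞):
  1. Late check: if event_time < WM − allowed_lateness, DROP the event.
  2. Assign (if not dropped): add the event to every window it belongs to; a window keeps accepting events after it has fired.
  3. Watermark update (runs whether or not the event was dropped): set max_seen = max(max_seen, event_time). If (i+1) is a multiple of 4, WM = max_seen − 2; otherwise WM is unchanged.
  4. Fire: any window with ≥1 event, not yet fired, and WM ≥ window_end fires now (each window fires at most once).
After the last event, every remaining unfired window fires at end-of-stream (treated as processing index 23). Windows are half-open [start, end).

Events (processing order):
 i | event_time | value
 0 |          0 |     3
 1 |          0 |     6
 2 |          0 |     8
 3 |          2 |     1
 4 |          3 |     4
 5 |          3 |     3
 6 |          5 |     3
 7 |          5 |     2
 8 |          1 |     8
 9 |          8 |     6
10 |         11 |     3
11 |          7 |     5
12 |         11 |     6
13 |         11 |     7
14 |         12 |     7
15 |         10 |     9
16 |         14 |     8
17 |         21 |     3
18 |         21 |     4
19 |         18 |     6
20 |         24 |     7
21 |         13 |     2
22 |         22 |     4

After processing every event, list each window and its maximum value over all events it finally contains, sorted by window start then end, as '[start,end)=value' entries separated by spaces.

i=0 t=0 v=3: → [0,3); WM=−∞
i=1 t=0 v=6: → [0,3); WM=−∞
i=2 t=0 v=8: → [0,3); WM=−∞
i=3 t=2 v=1: → [0,5); WM=0
i=4 t=3 v=4: → [0,6); WM=0
i=5 t=3 v=3: → [0,6); WM=0
i=6 t=5 v=3: → [0,8); WM=0
i=7 t=5 v=2: → [0,8); WM=3
i=8 t=1 v=8: DROP (t<3-1); WM=3
i=9 t=8 v=6: → [8,11); WM=3
i=10 t=11 v=3: → [11,14); WM=3
i=11 t=7 v=5: → [0,11); WM=9
i=12 t=11 v=6: → [11,14); WM=9
i=13 t=11 v=7: → [11,14); WM=9
i=14 t=12 v=7: → [11,15); WM=9
i=15 t=10 v=9: → [0,15); WM=10
i=16 t=14 v=8: → [0,17); WM=10
i=17 t=21 v=3: → [21,24); WM=10
i=18 t=21 v=4: → [21,24); WM=10
i=19 t=18 v=6: → [18,21); WM=19
i=20 t=24 v=7: → [24,27); WM=19
i=21 t=13 v=2: DROP (t<19-1); WM=19
i=22 t=22 v=4: → [21,27); WM=19

[0,17)=9 [18,21)=6 [21,27)=7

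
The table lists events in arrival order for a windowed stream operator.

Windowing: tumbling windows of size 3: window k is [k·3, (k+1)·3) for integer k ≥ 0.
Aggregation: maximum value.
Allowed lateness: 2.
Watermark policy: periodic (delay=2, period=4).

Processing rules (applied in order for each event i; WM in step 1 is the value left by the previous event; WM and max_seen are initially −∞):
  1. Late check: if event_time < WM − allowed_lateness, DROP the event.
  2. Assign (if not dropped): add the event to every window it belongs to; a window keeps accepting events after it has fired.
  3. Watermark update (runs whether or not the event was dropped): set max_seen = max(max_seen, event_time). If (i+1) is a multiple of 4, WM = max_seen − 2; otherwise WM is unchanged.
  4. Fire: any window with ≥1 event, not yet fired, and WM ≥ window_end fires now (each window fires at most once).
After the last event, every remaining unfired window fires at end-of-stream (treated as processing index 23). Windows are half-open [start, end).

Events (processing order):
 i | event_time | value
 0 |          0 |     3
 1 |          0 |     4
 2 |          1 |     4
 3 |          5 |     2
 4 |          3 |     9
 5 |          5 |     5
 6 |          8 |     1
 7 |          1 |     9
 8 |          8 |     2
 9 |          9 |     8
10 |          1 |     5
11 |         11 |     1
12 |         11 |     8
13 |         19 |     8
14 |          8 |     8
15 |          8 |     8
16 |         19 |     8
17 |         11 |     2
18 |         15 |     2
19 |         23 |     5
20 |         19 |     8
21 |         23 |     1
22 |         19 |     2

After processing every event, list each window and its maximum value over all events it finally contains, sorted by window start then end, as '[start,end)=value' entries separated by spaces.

i=0 t=0 v=3: → [0,3); WM=−∞
i=1 t=0 v=4: → [0,3); WM=−∞
i=2 t=1 v=4: → [0,3); WM=−∞
i=3 t=5 v=2: → [3,6); WM=3; [0,3) fires=4
i=4 t=3 v=9: → [3,6); WM=3
i=5 t=5 v=5: → [3,6); WM=3
i=6 t=8 v=1: → [6,9); WM=3
i=7 t=1 v=9: → [0,3); WM=6; [3,6) fires=9
i=8 t=8 v=2: → [6,9); WM=6
i=9 t=9 v=8: → [9,12); WM=6
i=10 t=1 v=5: DROP (t<6-2); WM=6
i=11 t=11 v=1: → [9,12); WM=9; [6,9) fires=2
i=12 t=11 v=8: → [9,12); WM=9
i=13 t=19 v=8: → [18,21); WM=9
i=14 t=8 v=8: → [6,9); WM=9
i=15 t=8 v=8: → [6,9); WM=17; [9,12) fires=8
i=16 t=19 v=8: → [18,21); WM=17
i=17 t=11 v=2: DROP (t<17-2); WM=17
i=18 t=15 v=2: → [15,18); WM=17
i=19 t=23 v=5: → [21,24); WM=21; [15,18) fires=2 [18,21) fires=8
i=20 t=19 v=8: → [18,21); WM=21
i=21 t=23 v=1: → [21,24); WM=21
i=22 t=19 v=2: → [18,21); WM=21

[0,3)=9 [3,6)=9 [6,9)=8 [9,12)=8 [15,18)=2 [18,21)=8 [21,24)=5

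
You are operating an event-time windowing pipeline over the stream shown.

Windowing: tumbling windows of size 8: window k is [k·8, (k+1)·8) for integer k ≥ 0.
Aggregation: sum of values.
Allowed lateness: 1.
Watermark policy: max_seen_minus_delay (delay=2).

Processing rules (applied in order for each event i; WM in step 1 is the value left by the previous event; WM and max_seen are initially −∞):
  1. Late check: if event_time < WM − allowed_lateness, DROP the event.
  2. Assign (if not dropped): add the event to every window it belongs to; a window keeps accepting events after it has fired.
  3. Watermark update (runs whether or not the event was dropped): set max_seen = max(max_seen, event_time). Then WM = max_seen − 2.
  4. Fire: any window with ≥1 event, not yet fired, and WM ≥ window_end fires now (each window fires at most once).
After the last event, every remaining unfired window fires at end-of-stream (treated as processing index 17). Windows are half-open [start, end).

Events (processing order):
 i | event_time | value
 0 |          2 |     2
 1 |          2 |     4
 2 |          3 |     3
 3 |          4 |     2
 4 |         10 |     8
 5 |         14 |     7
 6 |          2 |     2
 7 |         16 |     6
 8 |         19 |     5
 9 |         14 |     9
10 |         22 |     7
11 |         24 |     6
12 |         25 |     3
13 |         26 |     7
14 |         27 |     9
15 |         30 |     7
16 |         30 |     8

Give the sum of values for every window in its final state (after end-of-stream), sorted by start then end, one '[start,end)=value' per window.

i=0 t=2 v=2: → [0,8); WM=0
i=1 t=2 v=4: → [0,8); WM=0
i=2 t=3 v=3: → [0,8); WM=1
i=3 t=4 v=2: → [0,8); WM=2
i=4 t=10 v=8: → [8,16); WM=8; [0,8) fires=11
i=5 t=14 v=7: → [8,16); WM=12
i=6 t=2 v=2: DROP (t<12-1); WM=12
i=7 t=16 v=6: → [16,24); WM=14
i=8 t=19 v=5: → [16,24); WM=17; [8,16) fires=15
i=9 t=14 v=9: DROP (t<17-1); WM=17
i=10 t=22 v=7: → [16,24); WM=20
i=11 t=24 v=6: → [24,32); WM=22
i=12 t=25 v=3: → [24,32); WM=23
i=13 t=26 v=7: → [24,32); WM=24; [16,24) fires=18
i=14 t=27 v=9: → [24,32); WM=25
i=15 t=30 v=7: → [24,32); WM=28
i=16 t=30 v=8: → [24,32); WM=28

[0,8)=11 [8,16)=15 [16,24)=18 [24,32)=40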